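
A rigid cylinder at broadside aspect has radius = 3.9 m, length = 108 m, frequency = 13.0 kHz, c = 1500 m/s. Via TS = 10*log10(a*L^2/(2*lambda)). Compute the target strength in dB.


lambda = 1500/13000 = 0.11538 m
TS = 10*log10(3.9*108^2/(2*0.11538)) = 52.95

52.95 dB


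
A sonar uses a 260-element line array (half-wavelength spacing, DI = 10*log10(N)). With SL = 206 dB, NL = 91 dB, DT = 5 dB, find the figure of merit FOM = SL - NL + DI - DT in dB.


134.15 dB


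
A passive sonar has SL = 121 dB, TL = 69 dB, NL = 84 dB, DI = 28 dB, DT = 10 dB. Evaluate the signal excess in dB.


SE = SL - TL - NL + DI - DT = 121 - 69 - 84 + 28 - 10 = -14

-14 dB


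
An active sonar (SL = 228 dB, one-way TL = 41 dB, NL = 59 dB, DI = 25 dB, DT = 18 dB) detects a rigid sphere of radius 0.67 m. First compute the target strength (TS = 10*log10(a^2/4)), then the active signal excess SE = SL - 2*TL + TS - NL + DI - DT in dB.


Step 1: TS = 10*log10(0.67^2/4) = -9.5 dB
Step 2: SE = SL - 2*TL + TS - NL + DI - DT = 228 - 2*41 + (-9.5) - 59 + 25 - 18 = 84.5

84.5 dB


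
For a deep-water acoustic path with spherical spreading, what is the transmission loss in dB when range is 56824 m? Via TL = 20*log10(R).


95.09 dB


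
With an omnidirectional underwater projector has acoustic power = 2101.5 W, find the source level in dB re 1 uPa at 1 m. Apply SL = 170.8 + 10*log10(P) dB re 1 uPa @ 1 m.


SL = 170.8 + 10*log10(2101.5) = 170.8 + 33.23 = 204.03

204.03 dB


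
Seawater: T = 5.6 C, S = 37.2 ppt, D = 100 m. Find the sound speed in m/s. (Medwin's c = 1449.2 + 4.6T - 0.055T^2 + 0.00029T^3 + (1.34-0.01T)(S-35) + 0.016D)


1477.71 m/s


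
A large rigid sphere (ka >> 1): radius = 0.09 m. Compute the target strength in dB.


TS = 10*log10(0.09^2 / 4) = 10*log10(0.002025) = -26.94

-26.94 dB


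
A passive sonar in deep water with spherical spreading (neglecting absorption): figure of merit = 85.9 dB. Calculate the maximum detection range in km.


19.72 km


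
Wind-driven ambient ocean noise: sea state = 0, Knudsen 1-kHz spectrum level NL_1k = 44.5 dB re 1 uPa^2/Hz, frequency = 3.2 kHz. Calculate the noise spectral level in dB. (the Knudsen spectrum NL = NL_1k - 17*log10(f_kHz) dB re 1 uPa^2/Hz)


NL = NL_1k - 17*log10(f_kHz) = 44.5 - 17*log10(3.2) = 44.5 - (8.59) = 35.91

35.91 dB


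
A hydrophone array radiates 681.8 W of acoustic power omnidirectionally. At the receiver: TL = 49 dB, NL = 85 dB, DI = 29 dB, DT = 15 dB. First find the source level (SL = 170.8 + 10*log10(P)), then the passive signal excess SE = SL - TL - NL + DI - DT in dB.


Step 1: SL = 170.8 + 10*log10(681.8) = 199.14 dB
Step 2: SE = SL - TL - NL + DI - DT = 199.14 - 49 - 85 + 29 - 15 = 79.14

79.14 dB


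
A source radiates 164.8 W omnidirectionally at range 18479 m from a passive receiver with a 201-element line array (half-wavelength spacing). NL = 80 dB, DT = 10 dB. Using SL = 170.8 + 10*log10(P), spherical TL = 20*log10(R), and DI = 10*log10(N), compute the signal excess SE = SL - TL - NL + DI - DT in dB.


40.67 dB


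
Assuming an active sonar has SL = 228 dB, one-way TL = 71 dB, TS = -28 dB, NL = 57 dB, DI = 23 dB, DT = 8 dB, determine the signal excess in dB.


16 dB


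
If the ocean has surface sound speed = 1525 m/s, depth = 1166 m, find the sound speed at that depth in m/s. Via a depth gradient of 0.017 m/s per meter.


c = 1525 + 0.017 * 1166 = 1544.822

1544.822 m/s


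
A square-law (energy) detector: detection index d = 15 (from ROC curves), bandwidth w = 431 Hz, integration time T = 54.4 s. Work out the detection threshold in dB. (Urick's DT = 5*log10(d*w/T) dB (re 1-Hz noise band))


DT = 5*log10(d*w/T) = 5*log10(15 * 431 / 54.4) = 5*log10(118.84) = 10.37

10.37 dB


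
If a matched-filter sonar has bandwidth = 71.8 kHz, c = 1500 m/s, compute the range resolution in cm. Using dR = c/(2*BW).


dR = c/(2*BW) = 1500 / (2 * 71.8e3) = 0.0104 m = 1.04 cm

1.04 cm


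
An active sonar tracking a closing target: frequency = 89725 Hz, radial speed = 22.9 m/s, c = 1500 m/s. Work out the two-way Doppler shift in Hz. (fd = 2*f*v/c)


fd = 2*f*v/c = 2 * 89725 * 22.9 / 1500 = 2739.6

2739.6 Hz


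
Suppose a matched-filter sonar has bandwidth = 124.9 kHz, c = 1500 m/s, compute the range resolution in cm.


dR = c/(2*BW) = 1500 / (2 * 124.9e3) = 0.006 m = 0.6 cm

0.6 cm


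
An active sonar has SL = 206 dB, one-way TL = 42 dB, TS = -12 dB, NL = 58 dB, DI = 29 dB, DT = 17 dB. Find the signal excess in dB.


SE = SL - 2*TL + TS - NL + DI - DT = 206 - 2*42 + (-12) - 58 + 29 - 17 = 64

64 dB


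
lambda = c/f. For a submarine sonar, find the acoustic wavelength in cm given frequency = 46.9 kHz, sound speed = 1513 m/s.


lambda = c/f = 1513 / 46900 = 0.0323 m = 3.23 cm

3.23 cm


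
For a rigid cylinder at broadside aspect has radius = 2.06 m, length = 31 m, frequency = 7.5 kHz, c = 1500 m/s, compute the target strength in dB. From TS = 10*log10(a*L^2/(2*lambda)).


lambda = 1500/7500 = 0.2 m
TS = 10*log10(2.06*31^2/(2*0.2)) = 36.95

36.95 dB


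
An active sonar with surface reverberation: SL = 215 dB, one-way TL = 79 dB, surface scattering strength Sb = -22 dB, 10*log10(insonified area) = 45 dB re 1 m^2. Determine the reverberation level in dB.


RL = SL - 2*TL + Sb + 10*log10(A) = 215 - 2*79 + (-22) + 45 = 80

80 dB


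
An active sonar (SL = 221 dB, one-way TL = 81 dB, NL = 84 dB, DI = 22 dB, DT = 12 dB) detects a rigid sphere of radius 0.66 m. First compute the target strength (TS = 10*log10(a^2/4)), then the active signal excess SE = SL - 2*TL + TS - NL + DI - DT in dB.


Step 1: TS = 10*log10(0.66^2/4) = -9.63 dB
Step 2: SE = SL - 2*TL + TS - NL + DI - DT = 221 - 2*81 + (-9.63) - 84 + 22 - 12 = -24.63

-24.63 dB


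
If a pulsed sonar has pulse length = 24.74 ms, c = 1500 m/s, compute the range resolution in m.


18.555 m


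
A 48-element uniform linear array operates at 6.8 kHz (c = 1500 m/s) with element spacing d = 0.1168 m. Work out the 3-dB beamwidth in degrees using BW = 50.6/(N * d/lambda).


Step 1: lambda = 1500/6800 = 0.22059 m
Step 2: d/lambda = 0.1168/0.22059 = 0.5295
Step 3: BW = 50.6/(N * d/lambda) = 50.6/(48 * 0.5295) = 1.99

1.99 deg


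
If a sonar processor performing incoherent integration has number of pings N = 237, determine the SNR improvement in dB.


Gain = 5*log10(237) = 11.87

11.87 dB


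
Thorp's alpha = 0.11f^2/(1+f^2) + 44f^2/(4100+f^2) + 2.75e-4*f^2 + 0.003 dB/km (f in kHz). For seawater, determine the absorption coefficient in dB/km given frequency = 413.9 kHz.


f^2 = 171313.21
alpha = 0.11*171313.21/(1+171313.21) + 44*171313.21/(4100+171313.21) + 2.75e-4*171313.21 + 0.003 = 90.196

90.196 dB/km


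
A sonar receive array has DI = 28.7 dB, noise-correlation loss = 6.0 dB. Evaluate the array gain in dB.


22.7 dB


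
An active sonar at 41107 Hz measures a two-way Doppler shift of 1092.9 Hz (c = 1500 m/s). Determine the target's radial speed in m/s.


From fd = 2*f*v/c, v = c*fd/(2*f) = 1500 * 1092.9 / (2*41107) = 19.94

19.94 m/s


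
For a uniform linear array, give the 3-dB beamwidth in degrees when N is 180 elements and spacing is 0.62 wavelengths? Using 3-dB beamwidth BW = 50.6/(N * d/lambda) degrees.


BW = 50.6 / (180 * 0.62) = 50.6 / 111.6 = 0.45

0.45 deg


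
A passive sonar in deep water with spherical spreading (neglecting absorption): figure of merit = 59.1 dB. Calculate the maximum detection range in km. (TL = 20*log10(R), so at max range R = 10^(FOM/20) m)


At max range FOM = TL, so 20*log10(R) = 59.1
R = 10^(59.1/20) = 901.57 m = 0.9 km

0.9 km


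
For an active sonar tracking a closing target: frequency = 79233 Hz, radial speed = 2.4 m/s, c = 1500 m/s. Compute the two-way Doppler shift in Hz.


253.55 Hz


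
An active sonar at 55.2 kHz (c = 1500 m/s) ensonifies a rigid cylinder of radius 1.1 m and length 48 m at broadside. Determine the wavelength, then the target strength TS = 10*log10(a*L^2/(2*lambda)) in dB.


Step 1: lambda = c/f = 1500/55200 = 0.02717 m
Step 2: TS = 10*log10(a*L^2/(2*lambda)) = 10*log10(1.1*48^2/(2*0.02717)) = 46.69

46.69 dB


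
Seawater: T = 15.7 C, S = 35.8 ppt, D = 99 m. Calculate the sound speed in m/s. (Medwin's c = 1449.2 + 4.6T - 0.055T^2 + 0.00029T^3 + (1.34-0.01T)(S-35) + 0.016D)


c = 1449.2 + 4.6*15.7 - 0.055*15.7^2 + 0.00029*15.7^3 + (1.34 - 0.01*15.7)*(35.8 - 35) + 0.016*99 = 1511.52

1511.52 m/s


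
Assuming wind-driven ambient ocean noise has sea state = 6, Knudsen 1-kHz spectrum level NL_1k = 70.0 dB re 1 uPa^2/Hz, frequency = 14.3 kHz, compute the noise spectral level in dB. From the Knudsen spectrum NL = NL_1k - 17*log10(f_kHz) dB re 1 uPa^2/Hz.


NL = NL_1k - 17*log10(f_kHz) = 70.0 - 17*log10(14.3) = 70.0 - (19.64) = 50.36

50.36 dB


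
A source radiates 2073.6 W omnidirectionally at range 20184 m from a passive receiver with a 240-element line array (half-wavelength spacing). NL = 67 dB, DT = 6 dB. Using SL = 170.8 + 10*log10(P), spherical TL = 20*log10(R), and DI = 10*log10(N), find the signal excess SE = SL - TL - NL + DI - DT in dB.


Step 1: SL = 170.8 + 10*log10(2073.6) = 203.97 dB
Step 2: TL = 20*log10(20184) = 86.1 dB
Step 3: DI = 10*log10(240) = 23.8 dB
Step 4: SE = SL - TL - NL + DI - DT = 203.97 - 86.1 - 67 + 23.8 - 6 = 68.67

68.67 dB


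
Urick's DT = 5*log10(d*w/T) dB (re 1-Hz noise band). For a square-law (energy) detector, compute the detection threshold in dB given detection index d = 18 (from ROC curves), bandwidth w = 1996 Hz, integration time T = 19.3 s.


16.35 dB


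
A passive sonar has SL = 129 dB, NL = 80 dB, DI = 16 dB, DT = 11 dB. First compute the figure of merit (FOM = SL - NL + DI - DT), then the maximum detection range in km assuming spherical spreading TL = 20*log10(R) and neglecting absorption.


Step 1: FOM = SL - NL + DI - DT = 129 - 80 + 16 - 11 = 54 dB
Step 2: at max range FOM = TL = 20*log10(R), so R = 10^(54/20) = 501.19 m = 0.5 km

0.5 km


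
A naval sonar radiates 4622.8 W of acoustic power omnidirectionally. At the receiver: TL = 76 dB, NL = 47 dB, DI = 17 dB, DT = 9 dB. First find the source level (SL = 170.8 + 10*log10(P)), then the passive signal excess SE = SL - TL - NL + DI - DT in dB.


Step 1: SL = 170.8 + 10*log10(4622.8) = 207.45 dB
Step 2: SE = SL - TL - NL + DI - DT = 207.45 - 76 - 47 + 17 - 9 = 92.45

92.45 dB


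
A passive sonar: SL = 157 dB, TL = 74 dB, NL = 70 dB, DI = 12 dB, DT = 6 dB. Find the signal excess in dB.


SE = SL - TL - NL + DI - DT = 157 - 74 - 70 + 12 - 6 = 19

19 dB


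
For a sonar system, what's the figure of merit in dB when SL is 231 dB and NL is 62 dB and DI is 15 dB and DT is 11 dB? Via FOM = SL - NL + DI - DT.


FOM = SL - NL + DI - DT = 231 - 62 + 15 - 11 = 173

173 dB


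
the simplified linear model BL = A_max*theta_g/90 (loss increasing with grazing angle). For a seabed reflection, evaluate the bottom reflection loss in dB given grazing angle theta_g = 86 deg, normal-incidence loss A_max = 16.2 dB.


15.48 dB


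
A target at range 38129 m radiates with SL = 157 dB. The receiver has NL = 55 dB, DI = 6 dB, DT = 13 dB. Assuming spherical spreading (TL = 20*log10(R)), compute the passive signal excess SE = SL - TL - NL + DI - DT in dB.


3.37 dB


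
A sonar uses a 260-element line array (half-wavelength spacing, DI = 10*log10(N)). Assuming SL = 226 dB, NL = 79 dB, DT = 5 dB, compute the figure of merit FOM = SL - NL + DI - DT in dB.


Step 1: DI = 10*log10(260) = 24.15 dB
Step 2: FOM = SL - NL + DI - DT = 226 - 79 + 24.15 - 5 = 166.15

166.15 dB


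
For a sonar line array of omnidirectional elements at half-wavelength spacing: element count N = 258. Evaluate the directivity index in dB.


DI = 10*log10(258) = 24.12

24.12 dB


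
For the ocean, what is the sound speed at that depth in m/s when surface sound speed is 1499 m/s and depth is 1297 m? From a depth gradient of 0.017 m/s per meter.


c = 1499 + 0.017 * 1297 = 1521.049

1521.049 m/s


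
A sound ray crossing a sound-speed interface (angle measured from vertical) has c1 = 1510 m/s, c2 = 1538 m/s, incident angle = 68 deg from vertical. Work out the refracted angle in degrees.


sin(theta2) = (c2/c1)*sin(theta1) = (1538/1510)*sin(68 deg) = 0.94438
theta2 = arcsin(0.94438) = 70.8

70.8 deg


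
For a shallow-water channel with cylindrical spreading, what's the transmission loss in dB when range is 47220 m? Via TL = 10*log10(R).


TL = 10*log10(47220) = 46.74

46.74 dB


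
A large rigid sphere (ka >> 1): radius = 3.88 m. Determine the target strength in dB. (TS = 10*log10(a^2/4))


TS = 10*log10(3.88^2 / 4) = 10*log10(3.7636) = 5.76

5.76 dB


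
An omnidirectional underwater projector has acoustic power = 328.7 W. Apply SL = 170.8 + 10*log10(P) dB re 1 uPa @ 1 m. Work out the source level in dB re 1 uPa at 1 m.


SL = 170.8 + 10*log10(328.7) = 170.8 + 25.17 = 195.97

195.97 dB


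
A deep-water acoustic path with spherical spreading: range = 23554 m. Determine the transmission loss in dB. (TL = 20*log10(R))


TL = 20*log10(23554) = 87.44

87.44 dB


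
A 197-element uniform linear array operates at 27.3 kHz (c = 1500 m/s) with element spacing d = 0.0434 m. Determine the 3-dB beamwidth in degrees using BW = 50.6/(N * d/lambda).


Step 1: lambda = 1500/27300 = 0.05495 m
Step 2: d/lambda = 0.0434/0.05495 = 0.7898
Step 3: BW = 50.6/(N * d/lambda) = 50.6/(197 * 0.7898) = 0.33

0.33 deg


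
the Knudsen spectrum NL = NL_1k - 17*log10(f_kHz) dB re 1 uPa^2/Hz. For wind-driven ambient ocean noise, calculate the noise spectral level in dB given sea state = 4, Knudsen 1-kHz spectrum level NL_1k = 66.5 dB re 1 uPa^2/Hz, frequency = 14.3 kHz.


NL = NL_1k - 17*log10(f_kHz) = 66.5 - 17*log10(14.3) = 66.5 - (19.64) = 46.86

46.86 dB


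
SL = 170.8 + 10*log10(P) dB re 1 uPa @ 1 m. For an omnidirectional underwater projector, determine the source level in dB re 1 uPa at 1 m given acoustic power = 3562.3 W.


SL = 170.8 + 10*log10(3562.3) = 170.8 + 35.52 = 206.32

206.32 dB


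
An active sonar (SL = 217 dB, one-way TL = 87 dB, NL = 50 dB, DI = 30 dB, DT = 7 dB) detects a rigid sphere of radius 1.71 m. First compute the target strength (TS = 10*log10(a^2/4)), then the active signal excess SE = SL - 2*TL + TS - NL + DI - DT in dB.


Step 1: TS = 10*log10(1.71^2/4) = -1.36 dB
Step 2: SE = SL - 2*TL + TS - NL + DI - DT = 217 - 2*87 + (-1.36) - 50 + 30 - 7 = 14.64

14.64 dB


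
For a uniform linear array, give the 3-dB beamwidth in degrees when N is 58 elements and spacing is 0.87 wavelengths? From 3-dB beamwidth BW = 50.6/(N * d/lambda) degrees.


BW = 50.6 / (58 * 0.87) = 50.6 / 50.46 = 1.0

1.0 deg


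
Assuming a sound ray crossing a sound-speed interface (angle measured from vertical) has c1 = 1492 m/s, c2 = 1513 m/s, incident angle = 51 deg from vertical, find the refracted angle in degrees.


sin(theta2) = (c2/c1)*sin(theta1) = (1513/1492)*sin(51 deg) = 0.78808
theta2 = arcsin(0.78808) = 52.01

52.01 deg


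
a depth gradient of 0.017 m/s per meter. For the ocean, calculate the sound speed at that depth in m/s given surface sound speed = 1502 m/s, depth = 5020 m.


c = 1502 + 0.017 * 5020 = 1587.34

1587.34 m/s


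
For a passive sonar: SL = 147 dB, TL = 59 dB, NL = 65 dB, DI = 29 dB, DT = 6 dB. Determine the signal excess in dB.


SE = SL - TL - NL + DI - DT = 147 - 59 - 65 + 29 - 6 = 46

46 dB


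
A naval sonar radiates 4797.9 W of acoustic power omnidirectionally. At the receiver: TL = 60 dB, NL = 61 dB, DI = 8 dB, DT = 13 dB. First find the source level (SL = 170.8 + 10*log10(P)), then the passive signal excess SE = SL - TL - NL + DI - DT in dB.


Step 1: SL = 170.8 + 10*log10(4797.9) = 207.61 dB
Step 2: SE = SL - TL - NL + DI - DT = 207.61 - 60 - 61 + 8 - 13 = 81.61

81.61 dB


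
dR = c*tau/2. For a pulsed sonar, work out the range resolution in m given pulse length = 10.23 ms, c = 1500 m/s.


dR = c*tau/2 = 1500 * 10.23e-3 / 2 = 7.6725

7.6725 m


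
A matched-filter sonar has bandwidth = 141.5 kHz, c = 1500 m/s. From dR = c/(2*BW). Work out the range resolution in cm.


0.53 cm


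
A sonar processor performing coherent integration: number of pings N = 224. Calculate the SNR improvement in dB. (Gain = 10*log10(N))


Gain = 10*log10(224) = 23.5

23.5 dB


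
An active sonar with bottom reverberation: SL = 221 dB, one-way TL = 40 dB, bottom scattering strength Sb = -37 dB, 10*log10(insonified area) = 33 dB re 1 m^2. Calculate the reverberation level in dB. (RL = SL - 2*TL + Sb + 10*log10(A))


137 dB


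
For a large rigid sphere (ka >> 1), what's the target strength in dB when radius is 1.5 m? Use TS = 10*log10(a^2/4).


TS = 10*log10(1.5^2 / 4) = 10*log10(0.5625) = -2.5

-2.5 dB


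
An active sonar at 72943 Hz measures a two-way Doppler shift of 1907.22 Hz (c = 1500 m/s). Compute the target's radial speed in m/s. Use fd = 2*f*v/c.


From fd = 2*f*v/c, v = c*fd/(2*f) = 1500 * 1907.22 / (2*72943) = 19.61

19.61 m/s


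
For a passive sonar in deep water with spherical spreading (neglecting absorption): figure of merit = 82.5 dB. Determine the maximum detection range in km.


13.34 km


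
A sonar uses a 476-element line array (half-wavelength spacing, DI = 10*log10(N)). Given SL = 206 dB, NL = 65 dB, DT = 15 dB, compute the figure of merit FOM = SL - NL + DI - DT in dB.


Step 1: DI = 10*log10(476) = 26.78 dB
Step 2: FOM = SL - NL + DI - DT = 206 - 65 + 26.78 - 15 = 152.78

152.78 dB


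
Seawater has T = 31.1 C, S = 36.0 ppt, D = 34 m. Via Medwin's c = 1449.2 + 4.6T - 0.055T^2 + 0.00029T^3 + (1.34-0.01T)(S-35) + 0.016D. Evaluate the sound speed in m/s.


1549.36 m/s


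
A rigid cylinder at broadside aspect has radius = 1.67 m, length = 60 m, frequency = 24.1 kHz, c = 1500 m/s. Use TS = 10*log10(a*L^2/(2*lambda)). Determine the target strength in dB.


lambda = 1500/24100 = 0.06224 m
TS = 10*log10(1.67*60^2/(2*0.06224)) = 46.84

46.84 dB


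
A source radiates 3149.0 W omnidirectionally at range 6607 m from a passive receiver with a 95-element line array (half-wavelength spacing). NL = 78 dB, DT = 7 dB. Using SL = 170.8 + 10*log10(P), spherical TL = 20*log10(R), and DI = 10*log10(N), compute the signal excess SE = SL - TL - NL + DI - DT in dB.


Step 1: SL = 170.8 + 10*log10(3149.0) = 205.78 dB
Step 2: TL = 20*log10(6607) = 76.4 dB
Step 3: DI = 10*log10(95) = 19.78 dB
Step 4: SE = SL - TL - NL + DI - DT = 205.78 - 76.4 - 78 + 19.78 - 7 = 64.16

64.16 dB


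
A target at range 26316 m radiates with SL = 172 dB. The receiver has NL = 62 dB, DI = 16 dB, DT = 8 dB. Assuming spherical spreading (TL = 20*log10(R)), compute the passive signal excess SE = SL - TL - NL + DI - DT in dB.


29.6 dB


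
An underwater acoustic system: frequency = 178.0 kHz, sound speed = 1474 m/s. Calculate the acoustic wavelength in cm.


0.83 cm


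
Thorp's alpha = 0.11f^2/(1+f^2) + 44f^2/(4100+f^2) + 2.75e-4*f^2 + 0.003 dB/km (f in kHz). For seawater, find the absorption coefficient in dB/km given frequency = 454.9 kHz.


100.165 dB/km


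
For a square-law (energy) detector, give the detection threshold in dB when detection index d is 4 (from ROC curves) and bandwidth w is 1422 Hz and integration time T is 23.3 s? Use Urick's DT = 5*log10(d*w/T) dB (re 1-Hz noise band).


11.94 dB


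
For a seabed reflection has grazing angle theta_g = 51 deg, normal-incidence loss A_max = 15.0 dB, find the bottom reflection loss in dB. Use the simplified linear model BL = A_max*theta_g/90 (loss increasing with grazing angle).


BL = A_max * theta_g / 90 = 15.0 * 51 / 90 = 8.5

8.5 dB


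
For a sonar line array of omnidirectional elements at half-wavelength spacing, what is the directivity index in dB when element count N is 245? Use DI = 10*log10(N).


23.89 dB


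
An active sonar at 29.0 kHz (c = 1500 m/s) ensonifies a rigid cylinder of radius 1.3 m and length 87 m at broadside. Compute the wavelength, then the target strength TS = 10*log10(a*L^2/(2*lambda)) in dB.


Step 1: lambda = c/f = 1500/29000 = 0.05172 m
Step 2: TS = 10*log10(a*L^2/(2*lambda)) = 10*log10(1.3*87^2/(2*0.05172)) = 49.78

49.78 dB


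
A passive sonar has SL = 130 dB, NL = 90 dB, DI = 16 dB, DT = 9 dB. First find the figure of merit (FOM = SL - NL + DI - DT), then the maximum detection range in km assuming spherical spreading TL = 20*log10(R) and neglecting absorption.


Step 1: FOM = SL - NL + DI - DT = 130 - 90 + 16 - 9 = 47 dB
Step 2: at max range FOM = TL = 20*log10(R), so R = 10^(47/20) = 223.87 m = 0.22 km

0.22 km


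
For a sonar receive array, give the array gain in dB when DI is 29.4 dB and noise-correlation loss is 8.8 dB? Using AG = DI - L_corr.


AG = DI - L_corr = 29.4 - 8.8 = 20.6

20.6 dB


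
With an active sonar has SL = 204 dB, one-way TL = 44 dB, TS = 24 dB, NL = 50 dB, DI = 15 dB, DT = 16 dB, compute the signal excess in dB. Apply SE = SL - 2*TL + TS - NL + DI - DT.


89 dB


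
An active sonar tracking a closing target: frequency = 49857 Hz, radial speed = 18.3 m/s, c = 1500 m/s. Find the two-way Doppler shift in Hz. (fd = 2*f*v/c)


fd = 2*f*v/c = 2 * 49857 * 18.3 / 1500 = 1216.51

1216.51 Hz


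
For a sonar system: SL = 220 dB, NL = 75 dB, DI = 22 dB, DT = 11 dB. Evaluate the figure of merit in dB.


FOM = SL - NL + DI - DT = 220 - 75 + 22 - 11 = 156

156 dB


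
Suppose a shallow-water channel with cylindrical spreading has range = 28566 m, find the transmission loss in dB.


TL = 10*log10(28566) = 44.56

44.56 dB


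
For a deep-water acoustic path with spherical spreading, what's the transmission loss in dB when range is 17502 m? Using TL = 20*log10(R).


TL = 20*log10(17502) = 84.86

84.86 dB


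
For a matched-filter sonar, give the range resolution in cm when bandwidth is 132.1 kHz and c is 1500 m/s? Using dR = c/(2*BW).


0.57 cm


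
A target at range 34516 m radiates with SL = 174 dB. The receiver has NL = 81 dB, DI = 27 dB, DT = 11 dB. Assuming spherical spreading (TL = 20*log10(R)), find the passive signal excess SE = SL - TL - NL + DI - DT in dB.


Step 1: TL = 20*log10(34516) = 90.76 dB
Step 2: SE = 174 - 90.76 - 81 + 27 - 11 = 18.24

18.24 dB


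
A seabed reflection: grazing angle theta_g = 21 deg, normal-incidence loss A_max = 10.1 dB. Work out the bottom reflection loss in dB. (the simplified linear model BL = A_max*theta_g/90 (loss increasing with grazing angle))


2.36 dB


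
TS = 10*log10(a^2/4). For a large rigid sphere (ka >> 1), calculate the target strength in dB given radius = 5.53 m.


8.83 dB


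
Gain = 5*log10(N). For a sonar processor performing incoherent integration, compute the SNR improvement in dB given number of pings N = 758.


Gain = 5*log10(758) = 14.4

14.4 dB


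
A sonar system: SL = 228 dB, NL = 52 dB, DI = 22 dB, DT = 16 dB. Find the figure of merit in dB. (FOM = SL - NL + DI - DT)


182 dB


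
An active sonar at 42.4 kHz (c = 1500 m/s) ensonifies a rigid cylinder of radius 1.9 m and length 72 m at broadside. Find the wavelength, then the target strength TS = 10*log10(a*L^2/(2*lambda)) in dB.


Step 1: lambda = c/f = 1500/42400 = 0.03538 m
Step 2: TS = 10*log10(a*L^2/(2*lambda)) = 10*log10(1.9*72^2/(2*0.03538)) = 51.44

51.44 dB


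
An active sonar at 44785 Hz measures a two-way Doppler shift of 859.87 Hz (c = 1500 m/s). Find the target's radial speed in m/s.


From fd = 2*f*v/c, v = c*fd/(2*f) = 1500 * 859.87 / (2*44785) = 14.4

14.4 m/s


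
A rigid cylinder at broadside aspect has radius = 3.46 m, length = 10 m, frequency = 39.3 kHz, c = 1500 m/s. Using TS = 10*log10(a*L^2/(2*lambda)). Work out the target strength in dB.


lambda = 1500/39300 = 0.03817 m
TS = 10*log10(3.46*10^2/(2*0.03817)) = 36.56

36.56 dB


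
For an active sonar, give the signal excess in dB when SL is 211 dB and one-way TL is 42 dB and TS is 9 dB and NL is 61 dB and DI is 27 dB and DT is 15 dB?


87 dB


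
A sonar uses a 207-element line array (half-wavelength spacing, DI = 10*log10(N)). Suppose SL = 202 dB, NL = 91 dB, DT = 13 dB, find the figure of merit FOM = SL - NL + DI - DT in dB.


Step 1: DI = 10*log10(207) = 23.16 dB
Step 2: FOM = SL - NL + DI - DT = 202 - 91 + 23.16 - 13 = 121.16

121.16 dB


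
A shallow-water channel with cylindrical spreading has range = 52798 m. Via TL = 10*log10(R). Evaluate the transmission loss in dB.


47.23 dB


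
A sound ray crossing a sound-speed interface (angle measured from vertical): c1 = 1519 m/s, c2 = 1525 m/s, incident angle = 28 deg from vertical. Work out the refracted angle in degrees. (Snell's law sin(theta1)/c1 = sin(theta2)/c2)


sin(theta2) = (c2/c1)*sin(theta1) = (1525/1519)*sin(28 deg) = 0.47133
theta2 = arcsin(0.47133) = 28.12

28.12 deg


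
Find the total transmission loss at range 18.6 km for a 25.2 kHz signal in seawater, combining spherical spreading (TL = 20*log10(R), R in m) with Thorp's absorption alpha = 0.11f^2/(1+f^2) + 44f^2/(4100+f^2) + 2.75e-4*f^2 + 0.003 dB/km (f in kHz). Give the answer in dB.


Step 1 (Thorp): alpha = 0.11*635.04/(1+635.04) + 44*635.04/(4100+635.04) + 2.75e-4*635.04 + 0.003 = 6.1885 dB/km
Step 2: TL_spread = 20*log10(18600) = 85.39 dB
Step 3: TL_abs = alpha*R = 6.1885 * 18.6 = 115.11 dB
Step 4: TL_total = 85.39 + 115.11 = 200.5

200.5 dB


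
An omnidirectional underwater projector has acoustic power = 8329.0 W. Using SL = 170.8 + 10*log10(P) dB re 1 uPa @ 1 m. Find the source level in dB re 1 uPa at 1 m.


SL = 170.8 + 10*log10(8329.0) = 170.8 + 39.21 = 210.01

210.01 dB


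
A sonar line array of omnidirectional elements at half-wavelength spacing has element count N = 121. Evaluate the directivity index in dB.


DI = 10*log10(121) = 20.83

20.83 dB


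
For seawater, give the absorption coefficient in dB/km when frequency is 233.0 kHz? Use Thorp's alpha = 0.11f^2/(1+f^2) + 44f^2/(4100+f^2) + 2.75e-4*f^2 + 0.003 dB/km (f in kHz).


f^2 = 54289.0
alpha = 0.11*54289.0/(1+54289.0) + 44*54289.0/(4100+54289.0) + 2.75e-4*54289.0 + 0.003 = 55.953

55.953 dB/km


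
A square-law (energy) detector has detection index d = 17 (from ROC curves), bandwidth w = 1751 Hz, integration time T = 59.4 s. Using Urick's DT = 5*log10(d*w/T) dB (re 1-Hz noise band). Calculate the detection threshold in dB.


DT = 5*log10(d*w/T) = 5*log10(17 * 1751 / 59.4) = 5*log10(501.13) = 13.5

13.5 dB


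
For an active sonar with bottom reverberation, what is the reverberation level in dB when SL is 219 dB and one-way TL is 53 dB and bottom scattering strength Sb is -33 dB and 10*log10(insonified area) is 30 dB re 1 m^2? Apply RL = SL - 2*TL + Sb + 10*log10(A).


RL = SL - 2*TL + Sb + 10*log10(A) = 219 - 2*53 + (-33) + 30 = 110

110 dB


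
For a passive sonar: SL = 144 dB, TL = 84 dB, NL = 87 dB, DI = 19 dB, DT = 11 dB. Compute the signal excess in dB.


-19 dB


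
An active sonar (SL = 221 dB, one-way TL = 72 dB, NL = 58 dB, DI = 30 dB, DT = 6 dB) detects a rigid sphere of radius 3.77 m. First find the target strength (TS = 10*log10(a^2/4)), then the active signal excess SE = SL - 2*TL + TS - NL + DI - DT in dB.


Step 1: TS = 10*log10(3.77^2/4) = 5.51 dB
Step 2: SE = SL - 2*TL + TS - NL + DI - DT = 221 - 2*72 + (5.51) - 58 + 30 - 6 = 48.51

48.51 dB


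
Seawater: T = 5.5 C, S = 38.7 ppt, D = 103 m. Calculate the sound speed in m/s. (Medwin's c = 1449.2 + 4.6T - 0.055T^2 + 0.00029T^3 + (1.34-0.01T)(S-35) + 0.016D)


1479.29 m/s


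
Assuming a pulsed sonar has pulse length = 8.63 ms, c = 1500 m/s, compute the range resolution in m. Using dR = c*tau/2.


dR = c*tau/2 = 1500 * 8.63e-3 / 2 = 6.4725

6.4725 m


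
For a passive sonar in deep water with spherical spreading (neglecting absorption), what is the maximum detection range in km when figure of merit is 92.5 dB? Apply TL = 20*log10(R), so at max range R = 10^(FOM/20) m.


At max range FOM = TL, so 20*log10(R) = 92.5
R = 10^(92.5/20) = 42169.65 m = 42.17 km

42.17 km


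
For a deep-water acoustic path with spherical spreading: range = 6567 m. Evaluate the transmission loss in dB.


TL = 20*log10(6567) = 76.35

76.35 dB


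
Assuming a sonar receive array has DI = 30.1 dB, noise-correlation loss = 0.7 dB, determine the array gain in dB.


AG = DI - L_corr = 30.1 - 0.7 = 29.4

29.4 dB


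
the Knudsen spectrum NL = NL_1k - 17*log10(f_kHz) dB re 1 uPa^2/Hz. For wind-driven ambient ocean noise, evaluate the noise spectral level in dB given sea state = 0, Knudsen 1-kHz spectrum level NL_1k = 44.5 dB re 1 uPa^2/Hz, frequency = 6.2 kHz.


NL = NL_1k - 17*log10(f_kHz) = 44.5 - 17*log10(6.2) = 44.5 - (13.47) = 31.03

31.03 dB


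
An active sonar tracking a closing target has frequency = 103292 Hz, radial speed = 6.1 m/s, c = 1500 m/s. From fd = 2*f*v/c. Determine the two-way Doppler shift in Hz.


fd = 2*f*v/c = 2 * 103292 * 6.1 / 1500 = 840.11

840.11 Hz


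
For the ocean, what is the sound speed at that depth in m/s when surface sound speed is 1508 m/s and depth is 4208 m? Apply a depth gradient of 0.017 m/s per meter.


c = 1508 + 0.017 * 4208 = 1579.536

1579.536 m/s


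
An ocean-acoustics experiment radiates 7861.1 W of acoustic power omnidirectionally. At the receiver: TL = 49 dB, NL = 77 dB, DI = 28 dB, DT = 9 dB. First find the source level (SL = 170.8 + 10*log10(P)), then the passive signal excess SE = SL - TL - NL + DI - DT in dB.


Step 1: SL = 170.8 + 10*log10(7861.1) = 209.75 dB
Step 2: SE = SL - TL - NL + DI - DT = 209.75 - 49 - 77 + 28 - 9 = 102.75

102.75 dB


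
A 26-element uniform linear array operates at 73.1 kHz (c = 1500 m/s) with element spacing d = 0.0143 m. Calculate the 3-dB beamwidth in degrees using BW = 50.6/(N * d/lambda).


2.79 deg


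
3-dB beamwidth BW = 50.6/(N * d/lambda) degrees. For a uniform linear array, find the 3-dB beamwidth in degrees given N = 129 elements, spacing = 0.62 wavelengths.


BW = 50.6 / (129 * 0.62) = 50.6 / 79.98 = 0.63

0.63 deg


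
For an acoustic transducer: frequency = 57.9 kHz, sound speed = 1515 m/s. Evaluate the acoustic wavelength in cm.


lambda = c/f = 1515 / 57900 = 0.0262 m = 2.62 cm

2.62 cm


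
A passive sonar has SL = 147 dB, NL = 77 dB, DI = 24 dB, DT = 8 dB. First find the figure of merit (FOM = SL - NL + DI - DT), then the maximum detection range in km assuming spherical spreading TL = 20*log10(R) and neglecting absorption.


Step 1: FOM = SL - NL + DI - DT = 147 - 77 + 24 - 8 = 86 dB
Step 2: at max range FOM = TL = 20*log10(R), so R = 10^(86/20) = 19952.62 m = 19.95 km

19.95 km


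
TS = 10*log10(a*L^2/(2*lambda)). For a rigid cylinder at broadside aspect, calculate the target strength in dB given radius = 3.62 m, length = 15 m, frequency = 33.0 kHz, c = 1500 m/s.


lambda = 1500/33000 = 0.04545 m
TS = 10*log10(3.62*15^2/(2*0.04545)) = 39.52

39.52 dB


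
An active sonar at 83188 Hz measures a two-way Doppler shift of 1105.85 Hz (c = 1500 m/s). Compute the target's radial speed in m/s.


From fd = 2*f*v/c, v = c*fd/(2*f) = 1500 * 1105.85 / (2*83188) = 9.97

9.97 m/s


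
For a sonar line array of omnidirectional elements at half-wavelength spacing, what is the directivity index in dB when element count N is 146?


DI = 10*log10(146) = 21.64

21.64 dB


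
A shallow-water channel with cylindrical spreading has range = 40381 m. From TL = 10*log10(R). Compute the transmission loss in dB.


46.06 dB


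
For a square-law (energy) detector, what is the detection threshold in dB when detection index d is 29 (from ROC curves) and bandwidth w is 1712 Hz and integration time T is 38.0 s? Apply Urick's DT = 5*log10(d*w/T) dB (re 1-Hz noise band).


15.58 dB


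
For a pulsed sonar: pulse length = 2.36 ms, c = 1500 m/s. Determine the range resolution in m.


1.77 m


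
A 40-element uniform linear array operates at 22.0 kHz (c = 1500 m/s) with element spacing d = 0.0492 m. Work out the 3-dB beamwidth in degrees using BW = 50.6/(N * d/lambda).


1.75 deg


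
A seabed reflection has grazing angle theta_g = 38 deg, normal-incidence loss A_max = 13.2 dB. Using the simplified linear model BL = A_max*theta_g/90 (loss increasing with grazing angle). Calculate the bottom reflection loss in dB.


BL = A_max * theta_g / 90 = 13.2 * 38 / 90 = 5.57

5.57 dB


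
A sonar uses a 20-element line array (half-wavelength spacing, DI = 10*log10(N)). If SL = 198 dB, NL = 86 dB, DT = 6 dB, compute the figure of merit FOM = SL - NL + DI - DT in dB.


Step 1: DI = 10*log10(20) = 13.01 dB
Step 2: FOM = SL - NL + DI - DT = 198 - 86 + 13.01 - 6 = 119.01

119.01 dB


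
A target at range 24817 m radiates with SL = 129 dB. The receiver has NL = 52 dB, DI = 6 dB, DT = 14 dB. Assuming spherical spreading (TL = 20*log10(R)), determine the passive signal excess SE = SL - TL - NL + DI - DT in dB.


-18.89 dB


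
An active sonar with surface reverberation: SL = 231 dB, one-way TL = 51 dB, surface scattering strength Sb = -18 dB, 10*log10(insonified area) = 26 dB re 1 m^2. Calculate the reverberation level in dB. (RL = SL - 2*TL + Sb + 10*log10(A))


137 dB


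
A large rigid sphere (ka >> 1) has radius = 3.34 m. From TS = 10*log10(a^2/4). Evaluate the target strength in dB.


TS = 10*log10(3.34^2 / 4) = 10*log10(2.7889) = 4.45

4.45 dB


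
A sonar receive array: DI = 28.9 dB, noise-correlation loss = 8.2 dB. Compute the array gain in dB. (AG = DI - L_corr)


AG = DI - L_corr = 28.9 - 8.2 = 20.7

20.7 dB


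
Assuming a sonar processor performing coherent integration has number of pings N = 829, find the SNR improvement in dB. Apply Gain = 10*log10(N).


Gain = 10*log10(829) = 29.19

29.19 dB


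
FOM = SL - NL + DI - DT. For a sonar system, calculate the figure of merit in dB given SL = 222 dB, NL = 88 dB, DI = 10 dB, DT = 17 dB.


127 dB


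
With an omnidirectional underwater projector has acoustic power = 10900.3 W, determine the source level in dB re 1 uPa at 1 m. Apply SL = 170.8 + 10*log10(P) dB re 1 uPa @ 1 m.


SL = 170.8 + 10*log10(10900.3) = 170.8 + 40.37 = 211.17

211.17 dB


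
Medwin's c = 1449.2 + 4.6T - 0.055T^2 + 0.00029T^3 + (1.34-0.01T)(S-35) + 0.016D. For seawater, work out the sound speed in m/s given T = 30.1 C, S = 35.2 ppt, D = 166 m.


c = 1449.2 + 4.6*30.1 - 0.055*30.1^2 + 0.00029*30.1^3 + (1.34 - 0.01*30.1)*(35.2 - 35) + 0.016*166 = 1548.6

1548.6 m/s


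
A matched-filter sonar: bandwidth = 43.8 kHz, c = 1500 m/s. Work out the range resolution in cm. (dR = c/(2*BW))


dR = c/(2*BW) = 1500 / (2 * 43.8e3) = 0.0171 m = 1.71 cm

1.71 cm


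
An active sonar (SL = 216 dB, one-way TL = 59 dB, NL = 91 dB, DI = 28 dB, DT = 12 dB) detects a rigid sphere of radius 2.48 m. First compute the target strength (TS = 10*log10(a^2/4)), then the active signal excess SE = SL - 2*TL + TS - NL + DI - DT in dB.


Step 1: TS = 10*log10(2.48^2/4) = 1.87 dB
Step 2: SE = SL - 2*TL + TS - NL + DI - DT = 216 - 2*59 + (1.87) - 91 + 28 - 12 = 24.87

24.87 dB


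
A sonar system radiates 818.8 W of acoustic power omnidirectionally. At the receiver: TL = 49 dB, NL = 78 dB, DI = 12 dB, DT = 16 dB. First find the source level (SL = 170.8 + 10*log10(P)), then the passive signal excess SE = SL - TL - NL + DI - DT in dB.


Step 1: SL = 170.8 + 10*log10(818.8) = 199.93 dB
Step 2: SE = SL - TL - NL + DI - DT = 199.93 - 49 - 78 + 12 - 16 = 68.93

68.93 dB


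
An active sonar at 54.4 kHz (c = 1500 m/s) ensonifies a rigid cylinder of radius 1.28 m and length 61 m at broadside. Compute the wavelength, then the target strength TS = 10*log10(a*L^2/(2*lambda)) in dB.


Step 1: lambda = c/f = 1500/54400 = 0.02757 m
Step 2: TS = 10*log10(a*L^2/(2*lambda)) = 10*log10(1.28*61^2/(2*0.02757)) = 49.36

49.36 dB


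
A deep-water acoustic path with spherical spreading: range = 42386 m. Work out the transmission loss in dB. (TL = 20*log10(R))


TL = 20*log10(42386) = 92.54

92.54 dB


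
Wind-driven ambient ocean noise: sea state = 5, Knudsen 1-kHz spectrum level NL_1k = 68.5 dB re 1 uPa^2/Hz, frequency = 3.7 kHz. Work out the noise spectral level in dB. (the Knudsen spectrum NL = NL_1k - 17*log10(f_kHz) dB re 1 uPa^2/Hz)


NL = NL_1k - 17*log10(f_kHz) = 68.5 - 17*log10(3.7) = 68.5 - (9.66) = 58.84

58.84 dB


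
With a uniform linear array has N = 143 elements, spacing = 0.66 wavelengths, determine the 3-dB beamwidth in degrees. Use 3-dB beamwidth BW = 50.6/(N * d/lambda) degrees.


BW = 50.6 / (143 * 0.66) = 50.6 / 94.38 = 0.54

0.54 deg


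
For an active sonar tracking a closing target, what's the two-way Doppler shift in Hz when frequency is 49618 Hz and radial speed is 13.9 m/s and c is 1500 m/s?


fd = 2*f*v/c = 2 * 49618 * 13.9 / 1500 = 919.59

919.59 Hz


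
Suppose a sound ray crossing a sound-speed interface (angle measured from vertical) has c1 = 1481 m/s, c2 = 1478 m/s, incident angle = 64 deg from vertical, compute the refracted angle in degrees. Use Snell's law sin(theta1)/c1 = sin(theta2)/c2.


sin(theta2) = (c2/c1)*sin(theta1) = (1478/1481)*sin(64 deg) = 0.89697
theta2 = arcsin(0.89697) = 63.76

63.76 deg


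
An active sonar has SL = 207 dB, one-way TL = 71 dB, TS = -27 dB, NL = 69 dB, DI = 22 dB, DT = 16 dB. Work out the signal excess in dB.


-25 dB


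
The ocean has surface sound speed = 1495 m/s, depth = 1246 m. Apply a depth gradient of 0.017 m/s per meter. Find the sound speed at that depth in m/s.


c = 1495 + 0.017 * 1246 = 1516.182

1516.182 m/s


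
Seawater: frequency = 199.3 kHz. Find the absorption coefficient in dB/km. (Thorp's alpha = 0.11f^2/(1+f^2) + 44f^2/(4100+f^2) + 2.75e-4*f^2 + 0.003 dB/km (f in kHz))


f^2 = 39720.49
alpha = 0.11*39720.49/(1+39720.49) + 44*39720.49/(4100+39720.49) + 2.75e-4*39720.49 + 0.003 = 50.919

50.919 dB/km


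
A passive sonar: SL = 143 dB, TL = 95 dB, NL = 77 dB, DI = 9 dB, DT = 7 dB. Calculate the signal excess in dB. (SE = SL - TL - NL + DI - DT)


-27 dB


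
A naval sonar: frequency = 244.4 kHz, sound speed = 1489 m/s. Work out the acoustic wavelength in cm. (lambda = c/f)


lambda = c/f = 1489 / 244400 = 0.0061 m = 0.61 cm

0.61 cm


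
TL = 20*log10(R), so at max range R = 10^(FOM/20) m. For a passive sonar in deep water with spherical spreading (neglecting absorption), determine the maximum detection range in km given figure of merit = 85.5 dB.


18.84 km


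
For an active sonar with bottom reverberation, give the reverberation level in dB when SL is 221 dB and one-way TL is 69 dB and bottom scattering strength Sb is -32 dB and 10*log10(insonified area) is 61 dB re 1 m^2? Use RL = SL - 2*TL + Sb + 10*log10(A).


RL = SL - 2*TL + Sb + 10*log10(A) = 221 - 2*69 + (-32) + 61 = 112

112 dB


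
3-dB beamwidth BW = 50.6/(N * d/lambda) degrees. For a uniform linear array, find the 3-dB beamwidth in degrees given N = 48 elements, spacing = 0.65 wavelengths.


BW = 50.6 / (48 * 0.65) = 50.6 / 31.2 = 1.62

1.62 deg


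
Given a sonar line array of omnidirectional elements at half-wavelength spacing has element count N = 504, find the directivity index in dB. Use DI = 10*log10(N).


DI = 10*log10(504) = 27.02

27.02 dB


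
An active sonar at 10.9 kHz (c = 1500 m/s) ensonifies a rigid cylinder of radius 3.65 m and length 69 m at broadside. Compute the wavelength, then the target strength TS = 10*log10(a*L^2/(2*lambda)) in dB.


Step 1: lambda = c/f = 1500/10900 = 0.13761 m
Step 2: TS = 10*log10(a*L^2/(2*lambda)) = 10*log10(3.65*69^2/(2*0.13761)) = 48.0

48.0 dB


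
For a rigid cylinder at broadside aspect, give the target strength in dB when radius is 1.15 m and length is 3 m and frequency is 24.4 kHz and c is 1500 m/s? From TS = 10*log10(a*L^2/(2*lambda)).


lambda = 1500/24400 = 0.06148 m
TS = 10*log10(1.15*3^2/(2*0.06148)) = 19.25

19.25 dB
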